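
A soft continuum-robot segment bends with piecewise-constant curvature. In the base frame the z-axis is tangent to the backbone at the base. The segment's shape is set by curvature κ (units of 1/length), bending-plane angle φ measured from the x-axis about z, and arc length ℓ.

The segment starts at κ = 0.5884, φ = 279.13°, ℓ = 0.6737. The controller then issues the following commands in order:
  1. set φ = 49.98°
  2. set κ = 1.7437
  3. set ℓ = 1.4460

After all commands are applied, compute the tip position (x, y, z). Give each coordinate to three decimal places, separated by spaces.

initial: κ=0.5884, φ=279.13°, ℓ=0.6737
cmd 1: set φ=49.98° → (κ,φ,ℓ)=(0.5884,49.98°,0.6737) → tip=(0.0847,0.1009,0.6562)
cmd 2: set κ=1.7437 → (κ,φ,ℓ)=(1.7437,49.98°,0.6737) → tip=(0.2265,0.2698,0.5291)
cmd 3: set ℓ=1.4460 → (κ,φ,ℓ)=(1.7437,49.98°,1.4460) → tip=(0.6689,0.7966,0.3333)

0.669 0.797 0.333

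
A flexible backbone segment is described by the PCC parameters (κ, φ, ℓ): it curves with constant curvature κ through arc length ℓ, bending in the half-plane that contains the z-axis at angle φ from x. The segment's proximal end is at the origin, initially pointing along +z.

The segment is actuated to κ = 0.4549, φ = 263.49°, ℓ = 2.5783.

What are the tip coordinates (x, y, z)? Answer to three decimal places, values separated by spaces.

θ = κ·ℓ = 0.4549 × 2.5783 = 1.17287 rad
ρ = (1 − cos θ)/κ = (1 − 0.38751)/0.4549 = 1.34643
z = sin θ / κ = 0.92187/0.4549 = 2.02652
x = ρ cos φ = 1.34643 × cos(263.49°) = -0.15265
y = ρ sin φ = 1.34643 × sin(263.49°) = -1.33775

-0.153 -1.338 2.027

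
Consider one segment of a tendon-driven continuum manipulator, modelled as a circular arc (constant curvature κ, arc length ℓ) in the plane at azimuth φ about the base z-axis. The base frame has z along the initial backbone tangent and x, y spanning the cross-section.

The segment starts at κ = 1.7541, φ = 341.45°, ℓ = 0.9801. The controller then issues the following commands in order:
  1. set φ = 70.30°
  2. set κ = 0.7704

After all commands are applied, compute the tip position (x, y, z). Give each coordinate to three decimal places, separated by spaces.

initial: κ=1.7541, φ=341.45°, ℓ=0.9801
cmd 1: set φ=70.30° → (κ,φ,ℓ)=(1.7541,70.30°,0.9801) → tip=(0.2206,0.6161,0.5638)
cmd 2: set κ=0.7704 → (κ,φ,ℓ)=(0.7704,70.30°,0.9801) → tip=(0.1189,0.3321,0.8896)

0.119 0.332 0.890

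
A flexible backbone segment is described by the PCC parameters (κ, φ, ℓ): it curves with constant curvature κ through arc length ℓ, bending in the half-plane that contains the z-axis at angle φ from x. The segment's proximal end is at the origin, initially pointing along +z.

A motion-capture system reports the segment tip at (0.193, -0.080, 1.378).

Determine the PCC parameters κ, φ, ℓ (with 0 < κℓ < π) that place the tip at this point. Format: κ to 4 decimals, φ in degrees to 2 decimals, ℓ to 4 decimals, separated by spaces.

0.2151 337.49 1.3990

ρ = √(x²+y²) = √(0.193² + -0.080²) = 0.20892
φ = atan2(y, x) mod 360° = atan2(-0.080, 0.193) = 337.4856°
|p|² = ρ² + z² = 0.20892² + 1.378² = 1.94253
κ = 2ρ / |p|² = 2×0.20892 / 1.94253 = 0.21510
θ = 2·atan2(ρ, z) = 2·atan2(0.20892, 1.378) = 0.30094 rad
ℓ = θ/κ = 0.30094/0.21510 = 1.39902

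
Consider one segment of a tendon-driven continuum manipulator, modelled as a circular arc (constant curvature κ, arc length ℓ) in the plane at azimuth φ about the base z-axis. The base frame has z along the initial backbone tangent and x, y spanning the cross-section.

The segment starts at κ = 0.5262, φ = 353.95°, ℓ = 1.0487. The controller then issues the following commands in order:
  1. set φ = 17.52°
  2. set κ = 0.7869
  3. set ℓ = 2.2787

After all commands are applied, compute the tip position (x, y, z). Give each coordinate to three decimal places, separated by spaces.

initial: κ=0.5262, φ=353.95°, ℓ=1.0487
cmd 1: set φ=17.52° → (κ,φ,ℓ)=(0.5262,17.52°,1.0487) → tip=(0.2690,0.0849,0.9963)
cmd 2: set κ=0.7869 → (κ,φ,ℓ)=(0.7869,17.52°,1.0487) → tip=(0.3897,0.1230,0.9337)
cmd 3: set ℓ=2.2787 → (κ,φ,ℓ)=(0.7869,17.52°,2.2787) → tip=(1.4791,0.4669,1.2395)

1.479 0.467 1.240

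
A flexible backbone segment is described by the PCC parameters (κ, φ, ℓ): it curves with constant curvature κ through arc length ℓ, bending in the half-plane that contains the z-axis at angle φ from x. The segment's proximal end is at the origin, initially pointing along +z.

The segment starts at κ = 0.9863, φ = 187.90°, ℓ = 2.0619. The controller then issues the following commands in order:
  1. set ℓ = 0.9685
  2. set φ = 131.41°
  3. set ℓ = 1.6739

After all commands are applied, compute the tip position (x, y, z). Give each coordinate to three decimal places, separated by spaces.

-0.724 0.821 1.011

initial: κ=0.9863, φ=187.90°, ℓ=2.0619
cmd 1: set ℓ=0.9685 → (κ,φ,ℓ)=(0.9863,187.90°,0.9685) → tip=(-0.4244,-0.0589,0.8278)
cmd 2: set φ=131.41° → (κ,φ,ℓ)=(0.9863,131.41°,0.9685) → tip=(-0.2834,0.3213,0.8278)
cmd 3: set ℓ=1.6739 → (κ,φ,ℓ)=(0.9863,131.41°,1.6739) → tip=(-0.7243,0.8213,1.0106)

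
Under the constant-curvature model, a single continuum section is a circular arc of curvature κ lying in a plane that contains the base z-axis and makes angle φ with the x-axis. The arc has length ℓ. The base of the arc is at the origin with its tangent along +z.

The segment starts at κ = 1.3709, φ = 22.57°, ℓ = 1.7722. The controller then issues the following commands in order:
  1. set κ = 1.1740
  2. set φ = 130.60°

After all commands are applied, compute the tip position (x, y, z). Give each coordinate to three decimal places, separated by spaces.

-0.825 0.962 0.743

initial: κ=1.3709, φ=22.57°, ℓ=1.7722
cmd 1: set κ=1.1740 → (κ,φ,ℓ)=(1.1740,22.57°,1.7722) → tip=(1.1704,0.4865,0.7435)
cmd 2: set φ=130.60° → (κ,φ,ℓ)=(1.1740,130.60°,1.7722) → tip=(-0.8248,0.9623,0.7435)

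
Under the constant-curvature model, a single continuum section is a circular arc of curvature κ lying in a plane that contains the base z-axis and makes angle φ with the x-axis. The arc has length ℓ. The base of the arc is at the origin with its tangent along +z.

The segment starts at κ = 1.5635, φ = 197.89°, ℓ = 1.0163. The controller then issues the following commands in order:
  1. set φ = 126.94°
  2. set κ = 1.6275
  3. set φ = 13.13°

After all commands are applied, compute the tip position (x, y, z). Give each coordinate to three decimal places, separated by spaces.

0.648 0.151 0.612

initial: κ=1.5635, φ=197.89°, ℓ=1.0163
cmd 1: set φ=126.94° → (κ,φ,ℓ)=(1.5635,126.94°,1.0163) → tip=(-0.3914,0.5205,0.6395)
cmd 2: set κ=1.6275 → (κ,φ,ℓ)=(1.6275,126.94°,1.0163) → tip=(-0.4000,0.5319,0.6123)
cmd 3: set φ=13.13° → (κ,φ,ℓ)=(1.6275,13.13°,1.0163) → tip=(0.6481,0.1512,0.6123)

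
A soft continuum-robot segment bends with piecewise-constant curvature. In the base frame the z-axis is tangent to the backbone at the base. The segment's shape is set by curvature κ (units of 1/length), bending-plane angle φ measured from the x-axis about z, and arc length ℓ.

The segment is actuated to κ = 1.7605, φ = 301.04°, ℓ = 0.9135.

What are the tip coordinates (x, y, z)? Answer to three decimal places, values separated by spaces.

0.304 -0.505 0.568

θ = κ·ℓ = 1.7605 × 0.9135 = 1.60822 rad
ρ = (1 − cos θ)/κ = (1 − -0.03741)/1.7605 = 0.58927
z = sin θ / κ = 0.99930/1.7605 = 0.56762
x = ρ cos φ = 0.58927 × cos(301.04°) = 0.30385
y = ρ sin φ = 0.58927 × sin(301.04°) = -0.50489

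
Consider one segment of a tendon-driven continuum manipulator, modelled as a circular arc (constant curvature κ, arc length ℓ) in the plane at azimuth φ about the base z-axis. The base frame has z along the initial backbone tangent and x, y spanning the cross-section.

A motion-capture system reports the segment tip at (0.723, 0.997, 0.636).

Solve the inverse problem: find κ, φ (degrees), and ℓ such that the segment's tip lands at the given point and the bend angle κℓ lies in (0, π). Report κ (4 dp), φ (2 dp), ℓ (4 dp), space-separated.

ρ = √(x²+y²) = √(0.723² + 0.997²) = 1.23156
φ = atan2(y, x) mod 360° = atan2(0.997, 0.723) = 54.0513°
|p|² = ρ² + z² = 1.23156² + 0.636² = 1.92123
κ = 2ρ / |p|² = 2×1.23156 / 1.92123 = 1.28205
θ = 2·atan2(ρ, z) = 2·atan2(1.23156, 0.636) = 2.18820 rad
ℓ = θ/κ = 2.18820/1.28205 = 1.70680

1.2821 54.05 1.7068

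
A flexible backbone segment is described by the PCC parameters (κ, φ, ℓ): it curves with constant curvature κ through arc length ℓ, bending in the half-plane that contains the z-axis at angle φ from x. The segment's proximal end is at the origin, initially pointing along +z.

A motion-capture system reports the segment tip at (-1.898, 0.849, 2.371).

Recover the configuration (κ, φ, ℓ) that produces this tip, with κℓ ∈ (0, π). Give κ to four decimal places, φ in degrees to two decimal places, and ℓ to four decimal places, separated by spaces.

ρ = √(x²+y²) = √(-1.898² + 0.849²) = 2.07923
φ = atan2(y, x) mod 360° = atan2(0.849, -1.898) = 155.9004°
|p|² = ρ² + z² = 2.07923² + 2.371² = 9.94485
κ = 2ρ / |p|² = 2×2.07923 / 9.94485 = 0.41815
θ = 2·atan2(ρ, z) = 2·atan2(2.07923, 2.371) = 1.43986 rad
ℓ = θ/κ = 1.43986/0.41815 = 3.44338

0.4182 155.90 3.4434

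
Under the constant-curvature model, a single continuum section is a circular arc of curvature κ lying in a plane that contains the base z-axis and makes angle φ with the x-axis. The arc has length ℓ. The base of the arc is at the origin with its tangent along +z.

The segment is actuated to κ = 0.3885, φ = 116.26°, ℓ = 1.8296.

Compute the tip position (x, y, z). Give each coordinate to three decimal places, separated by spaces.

-0.276 0.559 1.679

θ = κ·ℓ = 0.3885 × 1.8296 = 0.71080 rad
ρ = (1 − cos θ)/κ = (1 − 0.75784)/0.3885 = 0.62332
z = sin θ / κ = 0.65244/0.3885 = 1.67938
x = ρ cos φ = 0.62332 × cos(116.26°) = -0.27578
y = ρ sin φ = 0.62332 × sin(116.26°) = 0.55899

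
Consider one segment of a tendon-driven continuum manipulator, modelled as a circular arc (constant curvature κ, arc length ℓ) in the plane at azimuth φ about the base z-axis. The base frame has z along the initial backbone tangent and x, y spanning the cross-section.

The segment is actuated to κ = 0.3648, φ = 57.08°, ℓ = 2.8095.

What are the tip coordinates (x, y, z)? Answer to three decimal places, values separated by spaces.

θ = κ·ℓ = 0.3648 × 2.8095 = 1.02491 rad
ρ = (1 − cos θ)/κ = (1 − 0.51918)/0.3648 = 1.31804
z = sin θ / κ = 0.85467/0.3648 = 2.34283
x = ρ cos φ = 1.31804 × cos(57.08°) = 0.71631
y = ρ sin φ = 1.31804 × sin(57.08°) = 1.10640

0.716 1.106 2.343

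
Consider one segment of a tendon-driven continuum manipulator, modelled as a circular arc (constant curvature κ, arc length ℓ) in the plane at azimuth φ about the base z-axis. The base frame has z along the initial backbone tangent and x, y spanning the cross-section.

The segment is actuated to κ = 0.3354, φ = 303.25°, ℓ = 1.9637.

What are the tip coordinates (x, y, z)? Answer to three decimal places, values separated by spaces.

θ = κ·ℓ = 0.3354 × 1.9637 = 0.65862 rad
ρ = (1 − cos θ)/κ = (1 − 0.79083)/0.3354 = 0.62363
z = sin θ / κ = 0.61203/0.3354 = 1.82478
x = ρ cos φ = 0.62363 × cos(303.25°) = 0.34193
y = ρ sin φ = 0.62363 × sin(303.25°) = -0.52153

0.342 -0.522 1.825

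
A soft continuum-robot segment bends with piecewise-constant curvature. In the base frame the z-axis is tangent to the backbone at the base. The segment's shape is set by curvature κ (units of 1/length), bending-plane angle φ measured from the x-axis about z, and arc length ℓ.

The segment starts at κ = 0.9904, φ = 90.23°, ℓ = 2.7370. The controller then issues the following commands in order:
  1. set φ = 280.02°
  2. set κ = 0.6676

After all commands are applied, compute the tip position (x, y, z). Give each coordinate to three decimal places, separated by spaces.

0.327 -1.849 1.449

initial: κ=0.9904, φ=90.23°, ℓ=2.7370
cmd 1: set φ=280.02° → (κ,φ,ℓ)=(0.9904,280.02°,2.7370) → tip=(0.3353,-1.8977,0.4217)
cmd 2: set κ=0.6676 → (κ,φ,ℓ)=(0.6676,280.02°,2.7370) → tip=(0.3267,-1.8492,1.4489)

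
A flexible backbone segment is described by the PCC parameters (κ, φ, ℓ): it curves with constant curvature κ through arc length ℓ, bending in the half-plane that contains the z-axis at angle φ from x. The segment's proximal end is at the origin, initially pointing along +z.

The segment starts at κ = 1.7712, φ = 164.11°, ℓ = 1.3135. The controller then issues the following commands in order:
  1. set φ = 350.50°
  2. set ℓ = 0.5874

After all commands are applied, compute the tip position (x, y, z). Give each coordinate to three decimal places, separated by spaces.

0.275 -0.046 0.487

initial: κ=1.7712, φ=164.11°, ℓ=1.3135
cmd 1: set φ=350.50° → (κ,φ,ℓ)=(1.7712,350.50°,1.3135) → tip=(0.9387,-0.1571,0.4109)
cmd 2: set ℓ=0.5874 → (κ,φ,ℓ)=(1.7712,350.50°,0.5874) → tip=(0.2752,-0.0460,0.4870)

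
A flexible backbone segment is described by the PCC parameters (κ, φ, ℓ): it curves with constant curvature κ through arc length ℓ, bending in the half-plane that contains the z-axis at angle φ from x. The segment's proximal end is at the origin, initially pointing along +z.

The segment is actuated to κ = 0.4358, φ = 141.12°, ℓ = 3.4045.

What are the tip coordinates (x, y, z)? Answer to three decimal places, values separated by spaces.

θ = κ·ℓ = 0.4358 × 3.4045 = 1.48368 rad
ρ = (1 − cos θ)/κ = (1 − 0.08701)/0.4358 = 2.09499
z = sin θ / κ = 0.99621/0.4358 = 2.28593
x = ρ cos φ = 2.09499 × cos(141.12°) = -1.63087
y = ρ sin φ = 2.09499 × sin(141.12°) = 1.31500

-1.631 1.315 2.286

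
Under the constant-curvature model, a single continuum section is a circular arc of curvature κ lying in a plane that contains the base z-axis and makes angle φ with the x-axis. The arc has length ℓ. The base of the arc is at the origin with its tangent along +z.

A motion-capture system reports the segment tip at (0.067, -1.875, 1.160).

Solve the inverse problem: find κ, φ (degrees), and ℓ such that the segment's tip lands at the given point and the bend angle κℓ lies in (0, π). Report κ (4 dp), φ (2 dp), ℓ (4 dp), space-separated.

ρ = √(x²+y²) = √(0.067² + -1.875²) = 1.87620
φ = atan2(y, x) mod 360° = atan2(-1.875, 0.067) = 272.0465°
|p|² = ρ² + z² = 1.87620² + 1.160² = 4.86571
κ = 2ρ / |p|² = 2×1.87620 / 4.86571 = 0.77119
θ = 2·atan2(ρ, z) = 2·atan2(1.87620, 1.160) = 2.03410 rad
ℓ = θ/κ = 2.03410/0.77119 = 2.63761

0.7712 272.05 2.6376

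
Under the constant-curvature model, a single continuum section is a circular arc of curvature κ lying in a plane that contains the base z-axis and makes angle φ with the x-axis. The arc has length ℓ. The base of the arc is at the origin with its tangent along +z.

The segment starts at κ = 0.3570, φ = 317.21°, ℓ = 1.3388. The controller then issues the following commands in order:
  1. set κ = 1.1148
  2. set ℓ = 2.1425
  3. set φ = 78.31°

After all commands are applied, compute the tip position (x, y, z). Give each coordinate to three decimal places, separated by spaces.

initial: κ=0.3570, φ=317.21°, ℓ=1.3388
cmd 1: set κ=1.1148 → (κ,φ,ℓ)=(1.1148,317.21°,1.3388) → tip=(0.6068,-0.5617,0.8943)
cmd 2: set ℓ=2.1425 → (κ,φ,ℓ)=(1.1148,317.21°,2.1425) → tip=(1.1385,-1.0539,0.6135)
cmd 3: set φ=78.31° → (κ,φ,ℓ)=(1.1148,78.31°,2.1425) → tip=(0.3143,1.5193,0.6135)

0.314 1.519 0.613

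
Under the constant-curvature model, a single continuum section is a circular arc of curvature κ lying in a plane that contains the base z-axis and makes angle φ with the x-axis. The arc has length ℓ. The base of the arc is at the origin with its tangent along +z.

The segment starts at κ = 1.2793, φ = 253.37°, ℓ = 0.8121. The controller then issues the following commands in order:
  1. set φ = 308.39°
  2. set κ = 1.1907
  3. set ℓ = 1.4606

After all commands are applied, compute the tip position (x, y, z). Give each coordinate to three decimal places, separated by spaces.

0.609 -0.769 0.828

initial: κ=1.2793, φ=253.37°, ℓ=0.8121
cmd 1: set φ=308.39° → (κ,φ,ℓ)=(1.2793,308.39°,0.8121) → tip=(0.2392,-0.3020,0.6737)
cmd 2: set κ=1.1907 → (κ,φ,ℓ)=(1.1907,308.39°,0.8121) → tip=(0.2254,-0.2845,0.6913)
cmd 3: set ℓ=1.4606 → (κ,φ,ℓ)=(1.1907,308.39°,1.4606) → tip=(0.6089,-0.7686,0.8280)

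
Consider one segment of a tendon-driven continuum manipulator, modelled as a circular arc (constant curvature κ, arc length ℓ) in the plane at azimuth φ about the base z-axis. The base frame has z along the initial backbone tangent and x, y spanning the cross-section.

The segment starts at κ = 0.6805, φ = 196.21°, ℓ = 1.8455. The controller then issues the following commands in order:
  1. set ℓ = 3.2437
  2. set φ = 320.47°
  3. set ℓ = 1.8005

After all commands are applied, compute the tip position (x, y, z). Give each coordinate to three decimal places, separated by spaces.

0.750 -0.619 1.383

initial: κ=0.6805, φ=196.21°, ℓ=1.8455
cmd 1: set ℓ=3.2437 → (κ,φ,ℓ)=(0.6805,196.21°,3.2437) → tip=(-2.2499,-0.6541,1.1817)
cmd 2: set φ=320.47° → (κ,φ,ℓ)=(0.6805,320.47°,3.2437) → tip=(1.8071,-1.4913,1.1817)
cmd 3: set ℓ=1.8005 → (κ,φ,ℓ)=(0.6805,320.47°,1.8005) → tip=(0.7495,-0.6185,1.3826)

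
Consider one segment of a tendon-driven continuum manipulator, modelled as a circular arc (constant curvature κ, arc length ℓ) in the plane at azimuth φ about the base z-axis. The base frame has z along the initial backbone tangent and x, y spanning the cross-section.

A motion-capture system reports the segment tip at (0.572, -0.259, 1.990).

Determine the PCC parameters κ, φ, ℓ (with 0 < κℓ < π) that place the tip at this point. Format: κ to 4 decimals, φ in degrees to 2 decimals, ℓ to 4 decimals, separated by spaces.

0.2884 335.64 2.1196

ρ = √(x²+y²) = √(0.572² + -0.259²) = 0.62791
φ = atan2(y, x) mod 360° = atan2(-0.259, 0.572) = 335.6391°
|p|² = ρ² + z² = 0.62791² + 1.990² = 4.35437
κ = 2ρ / |p|² = 2×0.62791 / 4.35437 = 0.28840
θ = 2·atan2(ρ, z) = 2·atan2(0.62791, 1.990) = 0.61129 rad
ℓ = θ/κ = 0.61129/0.28840 = 2.11956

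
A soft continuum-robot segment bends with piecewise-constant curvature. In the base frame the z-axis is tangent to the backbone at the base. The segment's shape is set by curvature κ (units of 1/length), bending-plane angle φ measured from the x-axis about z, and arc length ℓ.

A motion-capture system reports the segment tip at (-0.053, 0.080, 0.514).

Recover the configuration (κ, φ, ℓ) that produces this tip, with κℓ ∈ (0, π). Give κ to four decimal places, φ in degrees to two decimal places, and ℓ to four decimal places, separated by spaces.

0.7020 123.52 0.5259

ρ = √(x²+y²) = √(-0.053² + 0.080²) = 0.09596
φ = atan2(y, x) mod 360° = atan2(0.080, -0.053) = 123.5245°
|p|² = ρ² + z² = 0.09596² + 0.514² = 0.27341
κ = 2ρ / |p|² = 2×0.09596 / 0.27341 = 0.70199
θ = 2·atan2(ρ, z) = 2·atan2(0.09596, 0.514) = 0.36915 rad
ℓ = θ/κ = 0.36915/0.70199 = 0.52586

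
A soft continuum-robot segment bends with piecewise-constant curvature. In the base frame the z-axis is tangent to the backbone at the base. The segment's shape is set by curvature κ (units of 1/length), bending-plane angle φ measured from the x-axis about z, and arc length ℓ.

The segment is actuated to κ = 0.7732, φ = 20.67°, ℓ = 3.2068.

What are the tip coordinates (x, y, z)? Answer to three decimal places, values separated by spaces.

θ = κ·ℓ = 0.7732 × 3.2068 = 2.47950 rad
ρ = (1 − cos θ)/κ = (1 − -0.78871)/0.7732 = 2.31338
z = sin θ / κ = 0.61477/0.7732 = 0.79510
x = ρ cos φ = 2.31338 × cos(20.67°) = 2.16447
y = ρ sin φ = 2.31338 × sin(20.67°) = 0.81659

2.164 0.817 0.795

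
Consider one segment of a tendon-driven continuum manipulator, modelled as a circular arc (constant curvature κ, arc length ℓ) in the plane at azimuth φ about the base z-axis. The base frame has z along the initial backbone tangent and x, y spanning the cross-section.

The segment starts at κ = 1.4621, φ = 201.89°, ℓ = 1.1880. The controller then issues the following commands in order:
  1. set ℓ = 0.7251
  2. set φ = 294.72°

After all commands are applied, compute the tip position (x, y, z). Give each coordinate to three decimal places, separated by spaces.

initial: κ=1.4621, φ=201.89°, ℓ=1.1880
cmd 1: set ℓ=0.7251 → (κ,φ,ℓ)=(1.4621,201.89°,0.7251) → tip=(-0.3245,-0.1304,0.5967)
cmd 2: set φ=294.72° → (κ,φ,ℓ)=(1.4621,294.72°,0.7251) → tip=(0.1462,-0.3176,0.5967)

0.146 -0.318 0.597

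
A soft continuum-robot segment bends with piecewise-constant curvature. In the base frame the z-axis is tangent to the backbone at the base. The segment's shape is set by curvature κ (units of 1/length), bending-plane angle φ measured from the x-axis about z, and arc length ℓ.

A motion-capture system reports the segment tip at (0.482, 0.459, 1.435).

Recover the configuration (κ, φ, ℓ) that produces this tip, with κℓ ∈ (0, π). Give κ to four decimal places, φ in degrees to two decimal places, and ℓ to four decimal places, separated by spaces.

0.5320 43.60 1.6327

ρ = √(x²+y²) = √(0.482² + 0.459²) = 0.66559
φ = atan2(y, x) mod 360° = atan2(0.459, 0.482) = 43.5999°
|p|² = ρ² + z² = 0.66559² + 1.435² = 2.50223
κ = 2ρ / |p|² = 2×0.66559 / 2.50223 = 0.53199
θ = 2·atan2(ρ, z) = 2·atan2(0.66559, 1.435) = 0.86858 rad
ℓ = θ/κ = 0.86858/0.53199 = 1.63268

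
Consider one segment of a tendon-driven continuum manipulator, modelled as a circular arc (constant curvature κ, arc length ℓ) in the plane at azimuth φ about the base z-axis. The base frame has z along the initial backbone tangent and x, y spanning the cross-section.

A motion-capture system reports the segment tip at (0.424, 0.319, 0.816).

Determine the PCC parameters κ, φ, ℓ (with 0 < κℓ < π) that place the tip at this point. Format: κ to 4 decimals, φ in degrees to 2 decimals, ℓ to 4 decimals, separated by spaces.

1.1201 36.96 1.0294

ρ = √(x²+y²) = √(0.424² + 0.319²) = 0.53060
φ = atan2(y, x) mod 360° = atan2(0.319, 0.424) = 36.9563°
|p|² = ρ² + z² = 0.53060² + 0.816² = 0.94739
κ = 2ρ / |p|² = 2×0.53060 / 0.94739 = 1.12013
θ = 2·atan2(ρ, z) = 2·atan2(0.53060, 0.816) = 1.15310 rad
ℓ = θ/κ = 1.15310/1.12013 = 1.02943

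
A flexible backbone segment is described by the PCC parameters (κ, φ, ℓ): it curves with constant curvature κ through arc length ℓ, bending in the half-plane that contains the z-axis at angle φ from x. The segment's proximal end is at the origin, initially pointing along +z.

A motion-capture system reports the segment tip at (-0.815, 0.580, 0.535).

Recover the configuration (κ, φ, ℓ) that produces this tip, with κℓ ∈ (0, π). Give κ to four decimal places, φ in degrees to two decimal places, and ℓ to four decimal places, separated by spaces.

1.5547 144.56 1.3889

ρ = √(x²+y²) = √(-0.815² + 0.580²) = 1.00031
φ = atan2(y, x) mod 360° = atan2(0.580, -0.815) = 144.5622°
|p|² = ρ² + z² = 1.00031² + 0.535² = 1.28685
κ = 2ρ / |p|² = 2×1.00031 / 1.28685 = 1.55467
θ = 2·atan2(ρ, z) = 2·atan2(1.00031, 0.535) = 2.15934 rad
ℓ = θ/κ = 2.15934/1.55467 = 1.38894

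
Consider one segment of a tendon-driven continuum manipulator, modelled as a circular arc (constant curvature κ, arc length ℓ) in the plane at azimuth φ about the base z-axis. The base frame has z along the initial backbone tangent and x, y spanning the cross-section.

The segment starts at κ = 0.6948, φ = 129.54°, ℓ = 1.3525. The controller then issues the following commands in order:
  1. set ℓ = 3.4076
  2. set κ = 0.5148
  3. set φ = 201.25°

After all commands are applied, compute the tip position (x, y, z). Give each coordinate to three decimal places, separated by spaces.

initial: κ=0.6948, φ=129.54°, ℓ=1.3525
cmd 1: set ℓ=3.4076 → (κ,φ,ℓ)=(0.6948,129.54°,3.4076) → tip=(-1.5715,1.9037,1.0060)
cmd 2: set κ=0.5148 → (κ,φ,ℓ)=(0.5148,129.54°,3.4076) → tip=(-1.4622,1.7713,1.9099)
cmd 3: set φ=201.25° → (κ,φ,ℓ)=(0.5148,201.25°,3.4076) → tip=(-2.1407,-0.8325,1.9099)

-2.141 -0.832 1.910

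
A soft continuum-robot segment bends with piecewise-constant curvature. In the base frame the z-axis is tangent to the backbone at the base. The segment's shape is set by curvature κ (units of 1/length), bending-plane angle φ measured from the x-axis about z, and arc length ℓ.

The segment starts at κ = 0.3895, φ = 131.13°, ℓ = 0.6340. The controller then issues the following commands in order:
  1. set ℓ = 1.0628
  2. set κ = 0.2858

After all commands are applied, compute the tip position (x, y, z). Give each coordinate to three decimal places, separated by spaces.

initial: κ=0.3895, φ=131.13°, ℓ=0.6340
cmd 1: set ℓ=1.0628 → (κ,φ,ℓ)=(0.3895,131.13°,1.0628) → tip=(-0.1426,0.1633,1.0327)
cmd 2: set κ=0.2858 → (κ,φ,ℓ)=(0.2858,131.13°,1.0628) → tip=(-0.1054,0.1206,1.0465)

-0.105 0.121 1.047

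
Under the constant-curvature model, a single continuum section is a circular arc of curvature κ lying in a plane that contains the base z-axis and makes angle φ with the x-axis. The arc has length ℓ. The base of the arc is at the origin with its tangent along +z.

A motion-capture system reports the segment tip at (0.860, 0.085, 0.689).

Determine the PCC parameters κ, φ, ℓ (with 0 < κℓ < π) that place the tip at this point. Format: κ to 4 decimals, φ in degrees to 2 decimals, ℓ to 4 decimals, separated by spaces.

1.4149 5.64 1.2689

ρ = √(x²+y²) = √(0.860² + 0.085²) = 0.86419
φ = atan2(y, x) mod 360° = atan2(0.085, 0.860) = 5.6446°
|p|² = ρ² + z² = 0.86419² + 0.689² = 1.22155
κ = 2ρ / |p|² = 2×0.86419 / 1.22155 = 1.41491
θ = 2·atan2(ρ, z) = 2·atan2(0.86419, 0.689) = 1.79543 rad
ℓ = θ/κ = 1.79543/1.41491 = 1.26894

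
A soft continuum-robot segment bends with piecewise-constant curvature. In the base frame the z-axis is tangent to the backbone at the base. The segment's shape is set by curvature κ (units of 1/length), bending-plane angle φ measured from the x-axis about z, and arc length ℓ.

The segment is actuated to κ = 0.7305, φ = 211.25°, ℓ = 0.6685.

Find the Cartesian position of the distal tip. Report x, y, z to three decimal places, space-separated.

-0.137 -0.083 0.642

θ = κ·ℓ = 0.7305 × 0.6685 = 0.48834 rad
ρ = (1 − cos θ)/κ = (1 − 0.88311)/0.7305 = 0.16001
z = sin θ / κ = 0.46916/0.7305 = 0.64224
x = ρ cos φ = 0.16001 × cos(211.25°) = -0.13679
y = ρ sin φ = 0.16001 × sin(211.25°) = -0.08301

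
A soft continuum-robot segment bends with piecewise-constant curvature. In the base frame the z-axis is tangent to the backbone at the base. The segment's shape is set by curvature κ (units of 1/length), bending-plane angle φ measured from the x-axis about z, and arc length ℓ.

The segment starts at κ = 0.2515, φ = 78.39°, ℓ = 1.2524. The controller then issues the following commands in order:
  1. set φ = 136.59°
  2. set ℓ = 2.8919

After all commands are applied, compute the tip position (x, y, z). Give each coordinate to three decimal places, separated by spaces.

initial: κ=0.2515, φ=78.39°, ℓ=1.2524
cmd 1: set φ=136.59° → (κ,φ,ℓ)=(0.2515,136.59°,1.2524) → tip=(-0.1421,0.1344,1.2318)
cmd 2: set ℓ=2.8919 → (κ,φ,ℓ)=(0.2515,136.59°,2.8919) → tip=(-0.7309,0.6914,2.6436)

-0.731 0.691 2.644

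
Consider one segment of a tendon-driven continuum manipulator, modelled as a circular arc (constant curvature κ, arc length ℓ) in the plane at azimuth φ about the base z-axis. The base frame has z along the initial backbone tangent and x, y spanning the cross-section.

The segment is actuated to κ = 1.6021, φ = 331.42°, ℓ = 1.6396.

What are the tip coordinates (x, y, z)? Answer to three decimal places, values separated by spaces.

θ = κ·ℓ = 1.6021 × 1.6396 = 2.62680 rad
ρ = (1 − cos θ)/κ = (1 − -0.87040)/1.6021 = 1.16747
z = sin θ / κ = 0.49235/1.6021 = 0.30732
x = ρ cos φ = 1.16747 × cos(331.42°) = 1.02521
y = ρ sin φ = 1.16747 × sin(331.42°) = -0.55850

1.025 -0.558 0.307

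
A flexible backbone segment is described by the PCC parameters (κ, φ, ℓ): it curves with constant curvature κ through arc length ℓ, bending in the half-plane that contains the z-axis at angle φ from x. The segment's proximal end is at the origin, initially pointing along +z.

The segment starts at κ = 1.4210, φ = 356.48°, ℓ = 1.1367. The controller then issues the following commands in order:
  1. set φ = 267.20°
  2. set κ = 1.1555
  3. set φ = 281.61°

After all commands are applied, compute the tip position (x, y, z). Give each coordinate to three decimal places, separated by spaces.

initial: κ=1.4210, φ=356.48°, ℓ=1.1367
cmd 1: set φ=267.20° → (κ,φ,ℓ)=(1.4210,267.20°,1.1367) → tip=(-0.0359,-0.7341,0.7030)
cmd 2: set κ=1.1555 → (κ,φ,ℓ)=(1.1555,267.20°,1.1367) → tip=(-0.0315,-0.6444,0.8369)
cmd 3: set φ=281.61° → (κ,φ,ℓ)=(1.1555,281.61°,1.1367) → tip=(0.1298,-0.6320,0.8369)

0.130 -0.632 0.837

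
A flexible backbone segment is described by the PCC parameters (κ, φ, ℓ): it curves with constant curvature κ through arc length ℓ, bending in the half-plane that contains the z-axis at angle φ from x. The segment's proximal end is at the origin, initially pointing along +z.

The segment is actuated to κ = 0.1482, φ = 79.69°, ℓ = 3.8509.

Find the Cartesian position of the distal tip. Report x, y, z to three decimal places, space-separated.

0.191 1.052 3.645

θ = κ·ℓ = 0.1482 × 3.8509 = 0.57070 rad
ρ = (1 − cos θ)/κ = (1 − 0.84152)/0.1482 = 1.06936
z = sin θ / κ = 0.54022/0.1482 = 3.64524
x = ρ cos φ = 1.06936 × cos(79.69°) = 0.19139
y = ρ sin φ = 1.06936 × sin(79.69°) = 1.05209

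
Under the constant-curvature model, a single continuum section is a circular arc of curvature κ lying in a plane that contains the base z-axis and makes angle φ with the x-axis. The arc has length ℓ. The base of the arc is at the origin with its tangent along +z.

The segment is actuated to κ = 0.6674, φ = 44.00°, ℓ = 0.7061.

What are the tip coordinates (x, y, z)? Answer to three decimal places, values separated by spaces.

0.117 0.113 0.680

θ = κ·ℓ = 0.6674 × 0.7061 = 0.47125 rad
ρ = (1 − cos θ)/κ = (1 − 0.89100)/0.6674 = 0.16332
z = sin θ / κ = 0.45400/0.6674 = 0.68025
x = ρ cos φ = 0.16332 × cos(44.00°) = 0.11748
y = ρ sin φ = 0.16332 × sin(44.00°) = 0.11345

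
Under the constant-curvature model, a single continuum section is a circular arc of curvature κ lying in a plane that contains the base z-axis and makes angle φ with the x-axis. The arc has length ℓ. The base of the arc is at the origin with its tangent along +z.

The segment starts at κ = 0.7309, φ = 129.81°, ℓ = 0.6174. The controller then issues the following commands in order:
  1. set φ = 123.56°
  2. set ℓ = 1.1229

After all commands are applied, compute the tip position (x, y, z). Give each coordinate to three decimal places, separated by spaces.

-0.241 0.363 1.001

initial: κ=0.7309, φ=129.81°, ℓ=0.6174
cmd 1: set φ=123.56° → (κ,φ,ℓ)=(0.7309,123.56°,0.6174) → tip=(-0.0757,0.1141,0.5967)
cmd 2: set ℓ=1.1229 → (κ,φ,ℓ)=(0.7309,123.56°,1.1229) → tip=(-0.2408,0.3629,1.0010)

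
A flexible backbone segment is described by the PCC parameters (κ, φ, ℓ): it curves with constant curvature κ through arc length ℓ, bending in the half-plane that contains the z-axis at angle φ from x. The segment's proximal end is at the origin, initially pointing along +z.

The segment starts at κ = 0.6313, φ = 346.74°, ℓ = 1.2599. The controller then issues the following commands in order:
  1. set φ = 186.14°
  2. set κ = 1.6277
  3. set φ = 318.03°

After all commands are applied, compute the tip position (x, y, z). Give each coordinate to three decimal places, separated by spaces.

initial: κ=0.6313, φ=346.74°, ℓ=1.2599
cmd 1: set φ=186.14° → (κ,φ,ℓ)=(0.6313,186.14°,1.2599) → tip=(-0.4725,-0.0508,1.1312)
cmd 2: set κ=1.6277 → (κ,φ,ℓ)=(1.6277,186.14°,1.2599) → tip=(-0.8929,-0.0961,0.5450)
cmd 3: set φ=318.03° → (κ,φ,ℓ)=(1.6277,318.03°,1.2599) → tip=(0.6677,-0.6006,0.5450)

0.668 -0.601 0.545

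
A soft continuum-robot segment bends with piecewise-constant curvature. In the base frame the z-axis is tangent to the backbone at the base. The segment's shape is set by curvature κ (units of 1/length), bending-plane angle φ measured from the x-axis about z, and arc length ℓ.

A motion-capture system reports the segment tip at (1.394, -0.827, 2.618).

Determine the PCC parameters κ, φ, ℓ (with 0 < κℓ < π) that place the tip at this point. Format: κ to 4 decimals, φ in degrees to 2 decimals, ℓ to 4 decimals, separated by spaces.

0.3419 329.32 3.2427

ρ = √(x²+y²) = √(1.394² + -0.827²) = 1.62085
φ = atan2(y, x) mod 360° = atan2(-0.827, 1.394) = 329.3212°
|p|² = ρ² + z² = 1.62085² + 2.618² = 9.48109
κ = 2ρ / |p|² = 2×1.62085 / 9.48109 = 0.34191
θ = 2·atan2(ρ, z) = 2·atan2(1.62085, 2.618) = 1.10872 rad
ℓ = θ/κ = 1.10872/0.34191 = 3.24269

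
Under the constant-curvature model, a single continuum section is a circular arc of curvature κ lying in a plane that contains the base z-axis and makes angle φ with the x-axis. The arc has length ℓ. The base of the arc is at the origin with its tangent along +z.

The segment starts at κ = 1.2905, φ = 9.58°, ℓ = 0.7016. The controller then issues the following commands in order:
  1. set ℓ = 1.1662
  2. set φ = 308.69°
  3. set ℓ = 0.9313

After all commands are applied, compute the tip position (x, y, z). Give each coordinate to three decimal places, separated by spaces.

initial: κ=1.2905, φ=9.58°, ℓ=0.7016
cmd 1: set ℓ=1.1662 → (κ,φ,ℓ)=(1.2905,9.58°,1.1662) → tip=(0.7138,0.1205,0.7732)
cmd 2: set φ=308.69° → (κ,φ,ℓ)=(1.2905,308.69°,1.1662) → tip=(0.4525,-0.5651,0.7732)
cmd 3: set ℓ=0.9313 → (κ,φ,ℓ)=(1.2905,308.69°,0.9313) → tip=(0.3097,-0.3867,0.7227)

0.310 -0.387 0.723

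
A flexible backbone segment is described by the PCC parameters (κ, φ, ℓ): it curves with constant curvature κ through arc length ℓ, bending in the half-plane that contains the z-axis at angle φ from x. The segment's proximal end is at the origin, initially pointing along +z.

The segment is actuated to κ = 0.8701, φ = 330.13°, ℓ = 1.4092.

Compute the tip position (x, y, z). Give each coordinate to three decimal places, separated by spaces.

θ = κ·ℓ = 0.8701 × 1.4092 = 1.22614 rad
ρ = (1 − cos θ)/κ = (1 − 0.33787)/0.8701 = 0.76098
z = sin θ / κ = 0.94119/0.8701 = 1.08171
x = ρ cos φ = 0.76098 × cos(330.13°) = 0.65989
y = ρ sin φ = 0.76098 × sin(330.13°) = -0.37900

0.660 -0.379 1.082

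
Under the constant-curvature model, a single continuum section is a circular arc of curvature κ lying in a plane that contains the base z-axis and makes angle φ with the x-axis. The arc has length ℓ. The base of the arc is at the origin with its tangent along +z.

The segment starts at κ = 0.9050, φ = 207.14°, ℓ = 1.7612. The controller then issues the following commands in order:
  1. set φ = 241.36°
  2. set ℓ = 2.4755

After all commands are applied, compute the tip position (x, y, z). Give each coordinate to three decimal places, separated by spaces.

initial: κ=0.9050, φ=207.14°, ℓ=1.7612
cmd 1: set φ=241.36° → (κ,φ,ℓ)=(0.9050,241.36°,1.7612) → tip=(-0.5418,-0.9922,1.1047)
cmd 2: set ℓ=2.4755 → (κ,φ,ℓ)=(0.9050,241.36°,2.4755) → tip=(-0.8583,-1.5716,0.8664)

-0.858 -1.572 0.866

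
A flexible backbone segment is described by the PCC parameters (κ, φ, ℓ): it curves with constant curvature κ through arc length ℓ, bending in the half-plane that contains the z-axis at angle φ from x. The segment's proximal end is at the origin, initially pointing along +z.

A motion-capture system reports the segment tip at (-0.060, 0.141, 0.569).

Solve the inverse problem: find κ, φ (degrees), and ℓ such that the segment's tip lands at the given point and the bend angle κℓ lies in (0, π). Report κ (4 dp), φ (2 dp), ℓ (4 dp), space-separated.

ρ = √(x²+y²) = √(-0.060² + 0.141²) = 0.15324
φ = atan2(y, x) mod 360° = atan2(0.141, -0.060) = 113.0513°
|p|² = ρ² + z² = 0.15324² + 0.569² = 0.34724
κ = 2ρ / |p|² = 2×0.15324 / 0.34724 = 0.88258
θ = 2·atan2(ρ, z) = 2·atan2(0.15324, 0.569) = 0.52613 rad
ℓ = θ/κ = 0.52613/0.88258 = 0.59612

0.8826 113.05 0.5961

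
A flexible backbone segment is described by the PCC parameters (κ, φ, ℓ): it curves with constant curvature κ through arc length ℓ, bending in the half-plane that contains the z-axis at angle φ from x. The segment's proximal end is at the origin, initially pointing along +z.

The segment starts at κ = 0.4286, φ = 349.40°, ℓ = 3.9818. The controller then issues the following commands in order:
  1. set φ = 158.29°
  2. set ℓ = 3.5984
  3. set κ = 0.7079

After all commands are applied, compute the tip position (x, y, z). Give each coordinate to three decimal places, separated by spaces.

initial: κ=0.4286, φ=349.40°, ℓ=3.9818
cmd 1: set φ=158.29° → (κ,φ,ℓ)=(0.4286,158.29°,3.9818) → tip=(-2.4612,0.9799,2.3117)
cmd 2: set ℓ=3.5984 → (κ,φ,ℓ)=(0.4286,158.29°,3.5984) → tip=(-2.1059,0.8385,2.3322)
cmd 3: set κ=0.7079 → (κ,φ,ℓ)=(0.7079,158.29°,3.5984) → tip=(-2.3998,0.9555,0.7910)

-2.400 0.955 0.791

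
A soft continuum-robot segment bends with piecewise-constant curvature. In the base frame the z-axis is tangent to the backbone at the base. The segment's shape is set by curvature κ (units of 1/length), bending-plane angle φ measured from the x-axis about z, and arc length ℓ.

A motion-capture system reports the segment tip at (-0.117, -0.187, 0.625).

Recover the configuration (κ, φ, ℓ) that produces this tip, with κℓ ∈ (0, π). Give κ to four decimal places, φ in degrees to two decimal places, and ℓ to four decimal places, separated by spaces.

1.0043 237.97 0.6757

ρ = √(x²+y²) = √(-0.117² + -0.187²) = 0.22059
φ = atan2(y, x) mod 360° = atan2(-0.187, -0.117) = 237.9671°
|p|² = ρ² + z² = 0.22059² + 0.625² = 0.43928
κ = 2ρ / |p|² = 2×0.22059 / 0.43928 = 1.00430
θ = 2·atan2(ρ, z) = 2·atan2(0.22059, 0.625) = 0.67858 rad
ℓ = θ/κ = 0.67858/1.00430 = 0.67567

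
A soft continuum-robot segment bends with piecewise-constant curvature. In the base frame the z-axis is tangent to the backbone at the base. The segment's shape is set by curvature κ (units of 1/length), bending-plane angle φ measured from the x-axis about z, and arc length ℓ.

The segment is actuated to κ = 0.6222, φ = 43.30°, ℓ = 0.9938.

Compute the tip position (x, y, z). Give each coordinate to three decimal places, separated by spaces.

0.217 0.204 0.932

θ = κ·ℓ = 0.6222 × 0.9938 = 0.61834 rad
ρ = (1 − cos θ)/κ = (1 − 0.81484)/0.6222 = 0.29759
z = sin θ / κ = 0.57969/0.6222 = 0.93167
x = ρ cos φ = 0.29759 × cos(43.30°) = 0.21658
y = ρ sin φ = 0.29759 × sin(43.30°) = 0.20409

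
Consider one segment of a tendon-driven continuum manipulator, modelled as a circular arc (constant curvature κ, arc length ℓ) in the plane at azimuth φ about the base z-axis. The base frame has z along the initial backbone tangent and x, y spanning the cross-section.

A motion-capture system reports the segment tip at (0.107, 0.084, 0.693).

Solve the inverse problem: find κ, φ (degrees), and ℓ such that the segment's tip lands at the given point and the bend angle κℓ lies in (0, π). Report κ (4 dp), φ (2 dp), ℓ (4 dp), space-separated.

0.5455 38.13 0.7107

ρ = √(x²+y²) = √(0.107² + 0.084²) = 0.13603
φ = atan2(y, x) mod 360° = atan2(0.084, 0.107) = 38.1336°
|p|² = ρ² + z² = 0.13603² + 0.693² = 0.49875
κ = 2ρ / |p|² = 2×0.13603 / 0.49875 = 0.54549
θ = 2·atan2(ρ, z) = 2·atan2(0.13603, 0.693) = 0.38766 rad
ℓ = θ/κ = 0.38766/0.54549 = 0.71067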